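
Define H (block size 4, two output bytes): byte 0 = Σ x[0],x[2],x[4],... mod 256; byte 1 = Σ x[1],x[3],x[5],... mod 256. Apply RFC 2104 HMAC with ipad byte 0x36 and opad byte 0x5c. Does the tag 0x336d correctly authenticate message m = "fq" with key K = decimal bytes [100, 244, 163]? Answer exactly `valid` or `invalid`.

Key decimal bytes [100, 244, 163] = 64 f4 a3 is 3 bytes ≤ B = 4; zero-pad to 4 bytes: K' = 64 f4 a3 00.
K' ⊕ ipad = 52 c2 95 36; K' ⊕ opad = 38 a8 ff 5c.
Inner hash: even-index sum = 333 mod 256 = 77; odd-index sum = 361 mod 256 = 105 → 4d 69.
Outer hash (recomputed tag): even-index sum = 388 mod 256 = 132; odd-index sum = 365 mod 256 = 109 → 84 6d.
Recomputed tag = 846d; claimed = 336d → mismatch.

invalid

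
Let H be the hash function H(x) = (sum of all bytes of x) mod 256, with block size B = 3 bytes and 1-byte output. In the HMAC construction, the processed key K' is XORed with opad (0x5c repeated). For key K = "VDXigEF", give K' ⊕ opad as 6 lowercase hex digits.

115c5c

Key "VDXigEF" = 56 44 58 69 67 45 46 is 7 bytes > B = 3, so hash it first: H(key) = 4d, then zero-pad to 3 bytes: K' = 4d 00 00.
XOR each byte with 0x5c: 4d⊕5c=11, 00⊕5c=5c, 00⊕5c=5c.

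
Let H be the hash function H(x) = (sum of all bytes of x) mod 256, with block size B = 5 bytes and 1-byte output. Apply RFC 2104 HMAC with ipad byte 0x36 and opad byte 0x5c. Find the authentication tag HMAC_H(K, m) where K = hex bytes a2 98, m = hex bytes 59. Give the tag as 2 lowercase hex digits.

Key hex bytes a2 98 is 2 bytes ≤ B = 5; zero-pad to 5 bytes: K' = a2 98 00 00 00.
K' ⊕ ipad = 94 ae 36 36 36.  K' ⊕ opad = fe c4 5c 5c 5c.
Inner input = (K'⊕ipad) ∥ m = 94 ae 36 36 36 ∥ 59.
Inner hash: sum = 148+174+54+54+54+89 = 573; mod 256 = 61 → 3d.
Outer input = (K'⊕opad) ∥ inner = fe c4 5c 5c 5c ∥ 3d.
Outer hash (tag): sum = 254+196+92+92+92+61 = 787; mod 256 = 19 → 13.

13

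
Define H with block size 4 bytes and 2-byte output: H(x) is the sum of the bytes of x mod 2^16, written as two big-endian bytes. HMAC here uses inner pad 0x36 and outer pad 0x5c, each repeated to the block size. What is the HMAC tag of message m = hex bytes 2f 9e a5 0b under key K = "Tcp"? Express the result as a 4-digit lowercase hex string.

0181

Key "Tcp" = 54 63 70 is 3 bytes ≤ B = 4; zero-pad to 4 bytes: K' = 54 63 70 00.
K' ⊕ ipad = 62 55 46 36.  K' ⊕ opad = 08 3f 2c 5c.
Inner input = (K'⊕ipad) ∥ m = 62 55 46 36 ∥ 2f 9e a5 0b.
Inner hash: sum = 98+85+70+54+47+158+165+11 = 688 → 02 b0.
Outer input = (K'⊕opad) ∥ inner = 08 3f 2c 5c ∥ 02 b0.
Outer hash (tag): sum = 8+63+44+92+2+176 = 385 → 01 81.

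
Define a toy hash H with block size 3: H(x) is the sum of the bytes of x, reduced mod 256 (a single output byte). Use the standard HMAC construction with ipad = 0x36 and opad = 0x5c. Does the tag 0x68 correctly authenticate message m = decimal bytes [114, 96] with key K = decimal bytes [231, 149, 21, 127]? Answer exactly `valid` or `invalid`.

valid

Key decimal bytes [231, 149, 21, 127] = e7 95 15 7f is 4 bytes > B = 3, so hash it first: H(key) = 10, then zero-pad to 3 bytes: K' = 10 00 00.
K' ⊕ ipad = 26 36 36; K' ⊕ opad = 4c 5c 5c.
Inner hash: sum = 38+54+54+114+96 = 356; mod 256 = 100 → 64.
Outer hash (recomputed tag): sum = 76+92+92+100 = 360; mod 256 = 104 → 68.
Recomputed tag = 68; claimed = 68 → match.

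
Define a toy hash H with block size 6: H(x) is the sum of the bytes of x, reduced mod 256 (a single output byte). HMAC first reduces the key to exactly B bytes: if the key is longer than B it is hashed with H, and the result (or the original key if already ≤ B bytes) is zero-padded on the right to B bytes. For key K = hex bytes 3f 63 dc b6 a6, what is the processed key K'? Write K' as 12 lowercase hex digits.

Key hex bytes 3f 63 dc b6 a6 is 5 bytes ≤ B = 6; zero-pad to 6 bytes: K' = 3f 63 dc b6 a6 00.

3f63dcb6a600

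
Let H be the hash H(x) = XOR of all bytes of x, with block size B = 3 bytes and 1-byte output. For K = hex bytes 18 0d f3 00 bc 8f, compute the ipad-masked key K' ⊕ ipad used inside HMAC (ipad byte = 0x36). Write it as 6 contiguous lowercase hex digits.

Key hex bytes 18 0d f3 00 bc 8f is 6 bytes > B = 3, so hash it first: H(key) = d5, then zero-pad to 3 bytes: K' = d5 00 00.
XOR each byte with 0x36: d5⊕36=e3, 00⊕36=36, 00⊕36=36.

e33636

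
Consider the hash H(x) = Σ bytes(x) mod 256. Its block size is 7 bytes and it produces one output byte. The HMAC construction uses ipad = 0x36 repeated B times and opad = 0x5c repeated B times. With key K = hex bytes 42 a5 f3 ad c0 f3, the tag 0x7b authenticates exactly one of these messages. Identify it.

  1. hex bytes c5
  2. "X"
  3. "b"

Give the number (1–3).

1

Key hex bytes 42 a5 f3 ad c0 f3 is 6 bytes ≤ B = 7; zero-pad to 7 bytes: K' = 42 a5 f3 ad c0 f3 00.
K' ⊕ ipad = 74 93 c5 9b f6 c5 36; K' ⊕ opad = 1e f9 af f1 9c af 5c.
m1: inner = H(74 93 c5 9b f6 c5 36 c5) = 1d; tag = H(1e f9 af f1 9c af 5c 1d) = 7b ← matches
m2: inner = H(74 93 c5 9b f6 c5 36 58) = b0; tag = H(1e f9 af f1 9c af 5c b0) = 0e
m3: inner = H(74 93 c5 9b f6 c5 36 62) = ba; tag = H(1e f9 af f1 9c af 5c ba) = 18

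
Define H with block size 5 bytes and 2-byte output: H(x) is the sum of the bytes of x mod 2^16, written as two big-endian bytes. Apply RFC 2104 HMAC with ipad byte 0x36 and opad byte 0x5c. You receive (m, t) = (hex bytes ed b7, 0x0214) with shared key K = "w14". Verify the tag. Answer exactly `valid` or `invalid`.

Key "w14" = 77 31 34 is 3 bytes ≤ B = 5; zero-pad to 5 bytes: K' = 77 31 34 00 00.
K' ⊕ ipad = 41 07 02 36 36; K' ⊕ opad = 2b 6d 68 5c 5c.
Inner hash: sum = 65+7+2+54+54+237+183 = 602 → 02 5a.
Outer hash (recomputed tag): sum = 43+109+104+92+92+2+90 = 532 → 02 14.
Recomputed tag = 0214; claimed = 0214 → match.

valid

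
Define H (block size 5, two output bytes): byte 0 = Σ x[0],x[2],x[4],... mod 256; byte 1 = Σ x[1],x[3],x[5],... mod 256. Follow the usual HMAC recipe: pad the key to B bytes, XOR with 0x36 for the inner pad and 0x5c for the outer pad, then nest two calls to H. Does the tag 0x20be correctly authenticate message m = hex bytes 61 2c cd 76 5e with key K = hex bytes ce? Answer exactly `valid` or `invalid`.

Key hex bytes ce is 1 byte ≤ B = 5; zero-pad to 5 bytes: K' = ce 00 00 00 00.
K' ⊕ ipad = f8 36 36 36 36; K' ⊕ opad = 92 5c 5c 5c 5c.
Inner hash: even-index sum = 518 mod 256 = 6; odd-index sum = 504 mod 256 = 248 → 06 f8.
Outer hash (recomputed tag): even-index sum = 578 mod 256 = 66; odd-index sum = 190 mod 256 = 190 → 42 be.
Recomputed tag = 42be; claimed = 20be → mismatch.

invalid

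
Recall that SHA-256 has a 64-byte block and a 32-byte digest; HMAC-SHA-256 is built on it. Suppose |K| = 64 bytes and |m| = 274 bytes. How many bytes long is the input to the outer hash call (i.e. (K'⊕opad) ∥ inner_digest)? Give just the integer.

Key is 64 ≤ 64 bytes, zero-padded: |K'| = 64.
Outer input = (K'⊕opad) ∥ H(inner) → 64 + 32 = 96 bytes.

96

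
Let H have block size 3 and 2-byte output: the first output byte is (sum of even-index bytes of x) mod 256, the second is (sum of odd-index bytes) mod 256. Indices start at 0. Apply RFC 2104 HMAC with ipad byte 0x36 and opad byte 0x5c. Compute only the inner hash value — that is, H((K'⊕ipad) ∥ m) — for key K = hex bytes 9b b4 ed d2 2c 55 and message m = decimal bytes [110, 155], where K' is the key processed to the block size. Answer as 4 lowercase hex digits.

Key hex bytes 9b b4 ed d2 2c 55 is 6 bytes > B = 3, so hash it first: H(key) = b4 db, then zero-pad to 3 bytes: K' = b4 db 00.
K' ⊕ ipad = 82 ed 36.
Inner input = 82 ed 36 ∥ 6e 9b.
Inner hash: even-index sum = 339 mod 256 = 83; odd-index sum = 347 mod 256 = 91 → 53 5b.

535b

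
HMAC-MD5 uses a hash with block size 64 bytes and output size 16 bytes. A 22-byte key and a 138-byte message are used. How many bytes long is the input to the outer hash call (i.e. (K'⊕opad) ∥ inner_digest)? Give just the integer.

Key is 22 ≤ 64 bytes, zero-padded: |K'| = 64.
Outer input = (K'⊕opad) ∥ H(inner) → 64 + 16 = 80 bytes.

80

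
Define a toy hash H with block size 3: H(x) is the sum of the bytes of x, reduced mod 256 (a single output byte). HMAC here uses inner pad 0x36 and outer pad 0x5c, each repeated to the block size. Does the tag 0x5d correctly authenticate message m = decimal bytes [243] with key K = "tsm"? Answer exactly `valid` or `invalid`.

valid

Key "tsm" = 74 73 6d is exactly B = 3 bytes: K' = 74 73 6d.
K' ⊕ ipad = 42 45 5b; K' ⊕ opad = 28 2f 31.
Inner hash: sum = 66+69+91+243 = 469; mod 256 = 213 → d5.
Outer hash (recomputed tag): sum = 40+47+49+213 = 349; mod 256 = 93 → 5d.
Recomputed tag = 5d; claimed = 5d → match.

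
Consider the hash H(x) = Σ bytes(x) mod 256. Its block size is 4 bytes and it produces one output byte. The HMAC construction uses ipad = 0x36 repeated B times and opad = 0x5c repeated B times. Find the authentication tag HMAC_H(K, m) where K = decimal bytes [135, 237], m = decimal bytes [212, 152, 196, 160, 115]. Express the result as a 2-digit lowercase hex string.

Key decimal bytes [135, 237] = 87 ed is 2 bytes ≤ B = 4; zero-pad to 4 bytes: K' = 87 ed 00 00.
K' ⊕ ipad = b1 db 36 36.  K' ⊕ opad = db b1 5c 5c.
Inner input = (K'⊕ipad) ∥ m = b1 db 36 36 ∥ d4 98 c4 a0 73.
Inner hash: sum = 177+219+54+54+212+152+196+160+115 = 1339; mod 256 = 59 → 3b.
Outer input = (K'⊕opad) ∥ inner = db b1 5c 5c ∥ 3b.
Outer hash (tag): sum = 219+177+92+92+59 = 639; mod 256 = 127 → 7f.

7f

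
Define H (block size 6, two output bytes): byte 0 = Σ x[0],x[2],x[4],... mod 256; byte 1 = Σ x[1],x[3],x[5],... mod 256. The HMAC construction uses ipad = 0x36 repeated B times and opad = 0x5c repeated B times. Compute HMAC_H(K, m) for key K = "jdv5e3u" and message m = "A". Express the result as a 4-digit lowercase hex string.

d7ae

Key "jdv5e3u" = 6a 64 76 35 65 33 75 is 7 bytes > B = 6, so hash it first: H(key) = ba cc, then zero-pad to 6 bytes: K' = ba cc 00 00 00 00.
K' ⊕ ipad = 8c fa 36 36 36 36.  K' ⊕ opad = e6 90 5c 5c 5c 5c.
Inner input = (K'⊕ipad) ∥ m = 8c fa 36 36 36 36 ∥ 41.
Inner hash: even-index sum = 313 mod 256 = 57; odd-index sum = 358 mod 256 = 102 → 39 66.
Outer input = (K'⊕opad) ∥ inner = e6 90 5c 5c 5c 5c ∥ 39 66.
Outer hash (tag): even-index sum = 471 mod 256 = 215; odd-index sum = 430 mod 256 = 174 → d7 ae.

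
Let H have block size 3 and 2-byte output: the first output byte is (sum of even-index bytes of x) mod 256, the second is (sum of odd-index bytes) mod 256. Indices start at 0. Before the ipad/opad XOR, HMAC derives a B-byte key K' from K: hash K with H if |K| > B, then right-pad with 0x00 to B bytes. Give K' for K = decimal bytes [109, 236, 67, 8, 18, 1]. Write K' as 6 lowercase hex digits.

|K| = 6 > B = 3, so first hash the key.
H(K): even-index sum = 194 mod 256 = 194; odd-index sum = 245 mod 256 = 245 → c2 f5.
Zero-pad H(K) = c2 f5 to 3 bytes: K' = c2 f5 00.

c2f500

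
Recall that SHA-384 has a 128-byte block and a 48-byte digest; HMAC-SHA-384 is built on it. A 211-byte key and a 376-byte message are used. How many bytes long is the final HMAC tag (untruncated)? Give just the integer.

The tag is one SHA-384 digest: 48 bytes.

48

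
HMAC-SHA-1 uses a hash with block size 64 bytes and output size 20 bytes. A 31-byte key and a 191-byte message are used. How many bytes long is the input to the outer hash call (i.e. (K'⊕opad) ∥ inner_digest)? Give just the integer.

Key is 31 ≤ 64 bytes, zero-padded: |K'| = 64.
Outer input = (K'⊕opad) ∥ H(inner) → 64 + 20 = 84 bytes.

84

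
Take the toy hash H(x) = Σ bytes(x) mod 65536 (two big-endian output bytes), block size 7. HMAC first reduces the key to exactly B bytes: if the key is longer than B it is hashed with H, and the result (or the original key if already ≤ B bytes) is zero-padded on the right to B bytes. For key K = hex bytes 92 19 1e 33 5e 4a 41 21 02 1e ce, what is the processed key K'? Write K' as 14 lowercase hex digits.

02f40000000000

|K| = 11 > B = 7, so first hash the key.
H(K): sum = 146+25+30+51+94+74+65+33+2+30+206 = 756 → 02 f4.
Zero-pad H(K) = 02 f4 to 7 bytes: K' = 02 f4 00 00 00 00 00.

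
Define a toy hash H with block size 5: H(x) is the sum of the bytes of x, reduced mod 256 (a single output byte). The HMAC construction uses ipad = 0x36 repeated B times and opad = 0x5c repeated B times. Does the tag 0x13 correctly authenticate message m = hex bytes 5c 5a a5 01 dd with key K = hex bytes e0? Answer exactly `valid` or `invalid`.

Key hex bytes e0 is 1 byte ≤ B = 5; zero-pad to 5 bytes: K' = e0 00 00 00 00.
K' ⊕ ipad = d6 36 36 36 36; K' ⊕ opad = bc 5c 5c 5c 5c.
Inner hash: sum = 214+54+54+54+54+92+90+165+1+221 = 999; mod 256 = 231 → e7.
Outer hash (recomputed tag): sum = 188+92+92+92+92+231 = 787; mod 256 = 19 → 13.
Recomputed tag = 13; claimed = 13 → match.

valid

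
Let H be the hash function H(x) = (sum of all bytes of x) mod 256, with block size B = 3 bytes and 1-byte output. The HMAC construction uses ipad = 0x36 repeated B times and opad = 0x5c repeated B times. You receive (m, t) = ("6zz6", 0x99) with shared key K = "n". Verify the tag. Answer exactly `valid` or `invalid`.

invalid

Key "n" = 6e is 1 byte ≤ B = 3; zero-pad to 3 bytes: K' = 6e 00 00.
K' ⊕ ipad = 58 36 36; K' ⊕ opad = 32 5c 5c.
Inner hash: sum = 88+54+54+54+122+122+54 = 548; mod 256 = 36 → 24.
Outer hash (recomputed tag): sum = 50+92+92+36 = 270; mod 256 = 14 → 0e.
Recomputed tag = 0e; claimed = 99 → mismatch.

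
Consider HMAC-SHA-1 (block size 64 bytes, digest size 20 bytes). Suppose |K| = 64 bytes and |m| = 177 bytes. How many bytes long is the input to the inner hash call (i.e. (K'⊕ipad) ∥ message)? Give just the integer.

Key is 64 ≤ 64 bytes, zero-padded: |K'| = 64.
Inner input = (K'⊕ipad) ∥ m → 64 + 177 = 241 bytes.

241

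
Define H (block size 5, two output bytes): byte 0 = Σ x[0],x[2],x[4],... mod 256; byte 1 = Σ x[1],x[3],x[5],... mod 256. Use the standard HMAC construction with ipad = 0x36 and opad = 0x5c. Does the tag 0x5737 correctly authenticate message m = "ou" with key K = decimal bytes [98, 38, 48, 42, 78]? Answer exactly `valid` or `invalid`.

valid

Key decimal bytes [98, 38, 48, 42, 78] = 62 26 30 2a 4e is exactly B = 5 bytes: K' = 62 26 30 2a 4e.
K' ⊕ ipad = 54 10 06 1c 78; K' ⊕ opad = 3e 7a 6c 76 12.
Inner hash: even-index sum = 327 mod 256 = 71; odd-index sum = 155 mod 256 = 155 → 47 9b.
Outer hash (recomputed tag): even-index sum = 343 mod 256 = 87; odd-index sum = 311 mod 256 = 55 → 57 37.
Recomputed tag = 5737; claimed = 5737 → match.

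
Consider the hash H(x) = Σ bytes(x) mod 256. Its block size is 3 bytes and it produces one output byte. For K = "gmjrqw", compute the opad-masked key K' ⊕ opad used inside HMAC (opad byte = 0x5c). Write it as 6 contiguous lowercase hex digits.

c45c5c

Key "gmjrqw" = 67 6d 6a 72 71 77 is 6 bytes > B = 3, so hash it first: H(key) = 98, then zero-pad to 3 bytes: K' = 98 00 00.
XOR each byte with 0x5c: 98⊕5c=c4, 00⊕5c=5c, 00⊕5c=5c.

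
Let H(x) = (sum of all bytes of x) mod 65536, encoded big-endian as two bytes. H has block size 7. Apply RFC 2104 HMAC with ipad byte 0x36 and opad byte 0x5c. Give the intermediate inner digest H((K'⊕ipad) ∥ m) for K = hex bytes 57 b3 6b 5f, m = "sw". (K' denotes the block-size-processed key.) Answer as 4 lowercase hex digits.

Key hex bytes 57 b3 6b 5f is 4 bytes ≤ B = 7; zero-pad to 7 bytes: K' = 57 b3 6b 5f 00 00 00.
K' ⊕ ipad = 61 85 5d 69 36 36 36.
Inner input = 61 85 5d 69 36 36 36 ∥ 73 77.
Inner hash: sum = 97+133+93+105+54+54+54+115+119 = 824 → 03 38.

0338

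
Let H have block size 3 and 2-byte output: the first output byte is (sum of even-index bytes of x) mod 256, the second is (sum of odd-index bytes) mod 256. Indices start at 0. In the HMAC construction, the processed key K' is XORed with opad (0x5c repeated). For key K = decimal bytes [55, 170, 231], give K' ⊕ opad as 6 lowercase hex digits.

Key decimal bytes [55, 170, 231] = 37 aa e7 is exactly B = 3 bytes: K' = 37 aa e7.
XOR each byte with 0x5c: 37⊕5c=6b, aa⊕5c=f6, e7⊕5c=bb.

6bf6bb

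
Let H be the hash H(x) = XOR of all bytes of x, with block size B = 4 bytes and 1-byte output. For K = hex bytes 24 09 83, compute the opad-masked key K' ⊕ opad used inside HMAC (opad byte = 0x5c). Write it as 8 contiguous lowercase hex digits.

Key hex bytes 24 09 83 is 3 bytes ≤ B = 4; zero-pad to 4 bytes: K' = 24 09 83 00.
XOR each byte with 0x5c: 24⊕5c=78, 09⊕5c=55, 83⊕5c=df, 00⊕5c=5c.

7855df5c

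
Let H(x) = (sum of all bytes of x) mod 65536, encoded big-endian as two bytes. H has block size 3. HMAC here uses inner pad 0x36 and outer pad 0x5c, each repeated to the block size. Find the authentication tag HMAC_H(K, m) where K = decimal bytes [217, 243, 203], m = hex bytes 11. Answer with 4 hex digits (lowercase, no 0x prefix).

Key decimal bytes [217, 243, 203] = d9 f3 cb is exactly B = 3 bytes: K' = d9 f3 cb.
K' ⊕ ipad = ef c5 fd.  K' ⊕ opad = 85 af 97.
Inner input = (K'⊕ipad) ∥ m = ef c5 fd ∥ 11.
Inner hash: sum = 239+197+253+17 = 706 → 02 c2.
Outer input = (K'⊕opad) ∥ inner = 85 af 97 ∥ 02 c2.
Outer hash (tag): sum = 133+175+151+2+194 = 655 → 02 8f.

028f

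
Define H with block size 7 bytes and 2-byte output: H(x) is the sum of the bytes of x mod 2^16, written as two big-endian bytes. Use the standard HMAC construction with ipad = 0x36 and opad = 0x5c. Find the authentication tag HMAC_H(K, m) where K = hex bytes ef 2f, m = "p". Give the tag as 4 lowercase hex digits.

Key hex bytes ef 2f is 2 bytes ≤ B = 7; zero-pad to 7 bytes: K' = ef 2f 00 00 00 00 00.
K' ⊕ ipad = d9 19 36 36 36 36 36.  K' ⊕ opad = b3 73 5c 5c 5c 5c 5c.
Inner input = (K'⊕ipad) ∥ m = d9 19 36 36 36 36 36 ∥ 70.
Inner hash: sum = 217+25+54+54+54+54+54+112 = 624 → 02 70.
Outer input = (K'⊕opad) ∥ inner = b3 73 5c 5c 5c 5c 5c ∥ 02 70.
Outer hash (tag): sum = 179+115+92+92+92+92+92+2+112 = 868 → 03 64.

0364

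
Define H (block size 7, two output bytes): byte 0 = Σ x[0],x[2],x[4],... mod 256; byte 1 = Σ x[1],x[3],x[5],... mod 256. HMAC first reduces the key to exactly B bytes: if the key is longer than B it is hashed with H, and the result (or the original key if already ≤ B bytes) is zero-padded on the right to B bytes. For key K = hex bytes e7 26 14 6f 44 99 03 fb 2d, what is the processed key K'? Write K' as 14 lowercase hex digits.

|K| = 9 > B = 7, so first hash the key.
H(K): even-index sum = 367 mod 256 = 111; odd-index sum = 553 mod 256 = 41 → 6f 29.
Zero-pad H(K) = 6f 29 to 7 bytes: K' = 6f 29 00 00 00 00 00.

6f290000000000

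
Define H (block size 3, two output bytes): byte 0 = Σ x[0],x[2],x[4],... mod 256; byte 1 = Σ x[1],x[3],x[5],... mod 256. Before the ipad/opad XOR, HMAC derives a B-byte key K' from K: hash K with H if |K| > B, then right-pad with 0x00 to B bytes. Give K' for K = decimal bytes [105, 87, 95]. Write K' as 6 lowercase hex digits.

Key decimal bytes [105, 87, 95] = 69 57 5f is exactly B = 3 bytes: K' = 69 57 5f.

69575f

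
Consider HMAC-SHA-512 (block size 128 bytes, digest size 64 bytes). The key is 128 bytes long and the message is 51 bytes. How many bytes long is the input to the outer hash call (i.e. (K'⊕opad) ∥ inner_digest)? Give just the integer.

Key is 128 ≤ 128 bytes, zero-padded: |K'| = 128.
Outer input = (K'⊕opad) ∥ H(inner) → 128 + 64 = 192 bytes.

192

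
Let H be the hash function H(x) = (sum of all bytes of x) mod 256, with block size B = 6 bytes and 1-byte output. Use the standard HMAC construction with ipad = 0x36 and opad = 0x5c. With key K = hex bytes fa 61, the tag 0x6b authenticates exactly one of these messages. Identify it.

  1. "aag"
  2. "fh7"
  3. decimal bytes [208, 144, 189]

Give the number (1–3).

3

Key hex bytes fa 61 is 2 bytes ≤ B = 6; zero-pad to 6 bytes: K' = fa 61 00 00 00 00.
K' ⊕ ipad = cc 57 36 36 36 36; K' ⊕ opad = a6 3d 5c 5c 5c 5c.
m1: inner = H(cc 57 36 36 36 36 61 61 67) = 24; tag = H(a6 3d 5c 5c 5c 5c 24) = 77
m2: inner = H(cc 57 36 36 36 36 66 68 37) = 00; tag = H(a6 3d 5c 5c 5c 5c 00) = 53
m3: inner = H(cc 57 36 36 36 36 d0 90 bd) = 18; tag = H(a6 3d 5c 5c 5c 5c 18) = 6b ← matches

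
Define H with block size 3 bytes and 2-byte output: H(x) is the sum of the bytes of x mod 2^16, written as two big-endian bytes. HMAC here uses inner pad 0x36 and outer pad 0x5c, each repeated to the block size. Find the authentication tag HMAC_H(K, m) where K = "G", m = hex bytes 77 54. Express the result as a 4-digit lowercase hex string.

Key "G" = 47 is 1 byte ≤ B = 3; zero-pad to 3 bytes: K' = 47 00 00.
K' ⊕ ipad = 71 36 36.  K' ⊕ opad = 1b 5c 5c.
Inner input = (K'⊕ipad) ∥ m = 71 36 36 ∥ 77 54.
Inner hash: sum = 113+54+54+119+84 = 424 → 01 a8.
Outer input = (K'⊕opad) ∥ inner = 1b 5c 5c ∥ 01 a8.
Outer hash (tag): sum = 27+92+92+1+168 = 380 → 01 7c.

017c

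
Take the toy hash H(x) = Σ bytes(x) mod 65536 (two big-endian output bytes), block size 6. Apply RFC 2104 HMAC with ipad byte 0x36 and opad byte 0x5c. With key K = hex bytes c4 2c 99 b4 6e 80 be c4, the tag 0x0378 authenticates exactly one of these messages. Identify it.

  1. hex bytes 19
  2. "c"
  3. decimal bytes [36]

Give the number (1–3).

Key hex bytes c4 2c 99 b4 6e 80 be c4 is 8 bytes > B = 6, so hash it first: H(key) = 04 ad, then zero-pad to 6 bytes: K' = 04 ad 00 00 00 00.
K' ⊕ ipad = 32 9b 36 36 36 36; K' ⊕ opad = 58 f1 5c 5c 5c 5c.
m1: inner = H(32 9b 36 36 36 36 19) = 01 be; tag = H(58 f1 5c 5c 5c 5c 01 be) = 0378 ← matches
m2: inner = H(32 9b 36 36 36 36 63) = 02 08; tag = H(58 f1 5c 5c 5c 5c 02 08) = 02c3
m3: inner = H(32 9b 36 36 36 36 24) = 01 c9; tag = H(58 f1 5c 5c 5c 5c 01 c9) = 0383

1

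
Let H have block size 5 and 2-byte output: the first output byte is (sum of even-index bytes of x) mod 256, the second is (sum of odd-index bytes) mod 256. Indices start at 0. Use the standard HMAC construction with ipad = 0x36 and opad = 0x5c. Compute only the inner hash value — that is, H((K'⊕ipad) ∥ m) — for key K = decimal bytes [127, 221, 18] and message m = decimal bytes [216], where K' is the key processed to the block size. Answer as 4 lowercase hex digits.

a3f9

Key decimal bytes [127, 221, 18] = 7f dd 12 is 3 bytes ≤ B = 5; zero-pad to 5 bytes: K' = 7f dd 12 00 00.
K' ⊕ ipad = 49 eb 24 36 36.
Inner input = 49 eb 24 36 36 ∥ d8.
Inner hash: even-index sum = 163 mod 256 = 163; odd-index sum = 505 mod 256 = 249 → a3 f9.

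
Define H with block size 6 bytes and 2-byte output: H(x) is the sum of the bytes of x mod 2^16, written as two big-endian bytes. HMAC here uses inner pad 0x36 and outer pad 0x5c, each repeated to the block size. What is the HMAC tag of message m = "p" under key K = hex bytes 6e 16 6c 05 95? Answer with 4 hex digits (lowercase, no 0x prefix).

027a

Key hex bytes 6e 16 6c 05 95 is 5 bytes ≤ B = 6; zero-pad to 6 bytes: K' = 6e 16 6c 05 95 00.
K' ⊕ ipad = 58 20 5a 33 a3 36.  K' ⊕ opad = 32 4a 30 59 c9 5c.
Inner input = (K'⊕ipad) ∥ m = 58 20 5a 33 a3 36 ∥ 70.
Inner hash: sum = 88+32+90+51+163+54+112 = 590 → 02 4e.
Outer input = (K'⊕opad) ∥ inner = 32 4a 30 59 c9 5c ∥ 02 4e.
Outer hash (tag): sum = 50+74+48+89+201+92+2+78 = 634 → 02 7a.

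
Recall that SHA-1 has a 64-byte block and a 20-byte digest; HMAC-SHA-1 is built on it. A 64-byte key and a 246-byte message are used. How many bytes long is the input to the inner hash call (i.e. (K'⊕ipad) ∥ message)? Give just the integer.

Key is 64 ≤ 64 bytes, zero-padded: |K'| = 64.
Inner input = (K'⊕ipad) ∥ m → 64 + 246 = 310 bytes.

310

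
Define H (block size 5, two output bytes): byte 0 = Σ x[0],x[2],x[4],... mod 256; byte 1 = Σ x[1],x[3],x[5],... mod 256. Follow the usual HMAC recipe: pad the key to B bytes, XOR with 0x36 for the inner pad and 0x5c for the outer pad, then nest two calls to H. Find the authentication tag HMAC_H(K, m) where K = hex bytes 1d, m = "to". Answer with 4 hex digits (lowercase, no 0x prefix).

Key hex bytes 1d is 1 byte ≤ B = 5; zero-pad to 5 bytes: K' = 1d 00 00 00 00.
K' ⊕ ipad = 2b 36 36 36 36.  K' ⊕ opad = 41 5c 5c 5c 5c.
Inner input = (K'⊕ipad) ∥ m = 2b 36 36 36 36 ∥ 74 6f.
Inner hash: even-index sum = 262 mod 256 = 6; odd-index sum = 224 mod 256 = 224 → 06 e0.
Outer input = (K'⊕opad) ∥ inner = 41 5c 5c 5c 5c ∥ 06 e0.
Outer hash (tag): even-index sum = 473 mod 256 = 217; odd-index sum = 190 mod 256 = 190 → d9 be.

d9be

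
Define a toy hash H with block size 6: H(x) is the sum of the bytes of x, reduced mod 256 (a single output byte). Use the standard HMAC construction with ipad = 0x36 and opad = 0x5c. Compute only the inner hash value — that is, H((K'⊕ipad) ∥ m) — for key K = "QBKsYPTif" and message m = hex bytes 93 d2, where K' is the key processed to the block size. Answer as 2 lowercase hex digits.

Key "QBKsYPTif" = 51 42 4b 73 59 50 54 69 66 is 9 bytes > B = 6, so hash it first: H(key) = 1d, then zero-pad to 6 bytes: K' = 1d 00 00 00 00 00.
K' ⊕ ipad = 2b 36 36 36 36 36.
Inner input = 2b 36 36 36 36 36 ∥ 93 d2.
Inner hash: sum = 43+54+54+54+54+54+147+210 = 670; mod 256 = 158 → 9e.

9e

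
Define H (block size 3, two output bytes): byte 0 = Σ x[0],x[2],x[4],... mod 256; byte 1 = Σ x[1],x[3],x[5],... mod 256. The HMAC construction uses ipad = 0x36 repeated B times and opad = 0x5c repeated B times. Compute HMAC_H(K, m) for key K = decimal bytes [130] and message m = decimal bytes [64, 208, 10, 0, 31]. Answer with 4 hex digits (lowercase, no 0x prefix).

d916

Key decimal bytes [130] = 82 is 1 byte ≤ B = 3; zero-pad to 3 bytes: K' = 82 00 00.
K' ⊕ ipad = b4 36 36.  K' ⊕ opad = de 5c 5c.
Inner input = (K'⊕ipad) ∥ m = b4 36 36 ∥ 40 d0 0a 00 1f.
Inner hash: even-index sum = 442 mod 256 = 186; odd-index sum = 159 mod 256 = 159 → ba 9f.
Outer input = (K'⊕opad) ∥ inner = de 5c 5c ∥ ba 9f.
Outer hash (tag): even-index sum = 473 mod 256 = 217; odd-index sum = 278 mod 256 = 22 → d9 16.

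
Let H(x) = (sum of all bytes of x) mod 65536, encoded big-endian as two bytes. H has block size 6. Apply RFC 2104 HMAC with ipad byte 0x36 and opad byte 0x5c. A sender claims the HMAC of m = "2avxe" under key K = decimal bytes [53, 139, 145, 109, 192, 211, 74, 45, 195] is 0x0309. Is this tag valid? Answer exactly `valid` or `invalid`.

invalid

Key decimal bytes [53, 139, 145, 109, 192, 211, 74, 45, 195] = 35 8b 91 6d c0 d3 4a 2d c3 is 9 bytes > B = 6, so hash it first: H(key) = 04 8b, then zero-pad to 6 bytes: K' = 04 8b 00 00 00 00.
K' ⊕ ipad = 32 bd 36 36 36 36; K' ⊕ opad = 58 d7 5c 5c 5c 5c.
Inner hash: sum = 50+189+54+54+54+54+50+97+118+120+101 = 941 → 03 ad.
Outer hash (recomputed tag): sum = 88+215+92+92+92+92+3+173 = 847 → 03 4f.
Recomputed tag = 034f; claimed = 0309 → mismatch.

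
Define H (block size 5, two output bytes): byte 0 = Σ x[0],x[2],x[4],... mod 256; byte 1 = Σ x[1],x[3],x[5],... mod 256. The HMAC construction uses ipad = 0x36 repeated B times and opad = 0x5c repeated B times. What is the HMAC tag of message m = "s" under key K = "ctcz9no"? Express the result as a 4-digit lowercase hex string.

Key "ctcz9no" = 63 74 63 7a 39 6e 6f is 7 bytes > B = 5, so hash it first: H(key) = 6e 5c, then zero-pad to 5 bytes: K' = 6e 5c 00 00 00.
K' ⊕ ipad = 58 6a 36 36 36.  K' ⊕ opad = 32 00 5c 5c 5c.
Inner input = (K'⊕ipad) ∥ m = 58 6a 36 36 36 ∥ 73.
Inner hash: even-index sum = 196 mod 256 = 196; odd-index sum = 275 mod 256 = 19 → c4 13.
Outer input = (K'⊕opad) ∥ inner = 32 00 5c 5c 5c ∥ c4 13.
Outer hash (tag): even-index sum = 253 mod 256 = 253; odd-index sum = 288 mod 256 = 32 → fd 20.

fd20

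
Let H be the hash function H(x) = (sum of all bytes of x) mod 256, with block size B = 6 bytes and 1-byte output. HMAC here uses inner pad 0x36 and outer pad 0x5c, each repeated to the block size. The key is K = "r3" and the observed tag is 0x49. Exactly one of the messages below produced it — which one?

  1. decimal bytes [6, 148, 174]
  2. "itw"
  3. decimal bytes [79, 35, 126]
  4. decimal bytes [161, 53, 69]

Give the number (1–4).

Key "r3" = 72 33 is 2 bytes ≤ B = 6; zero-pad to 6 bytes: K' = 72 33 00 00 00 00.
K' ⊕ ipad = 44 05 36 36 36 36; K' ⊕ opad = 2e 6f 5c 5c 5c 5c.
m1: inner = H(44 05 36 36 36 36 06 94 ae) = 69; tag = H(2e 6f 5c 5c 5c 5c 69) = 76
m2: inner = H(44 05 36 36 36 36 69 74 77) = 75; tag = H(2e 6f 5c 5c 5c 5c 75) = 82
m3: inner = H(44 05 36 36 36 36 4f 23 7e) = 11; tag = H(2e 6f 5c 5c 5c 5c 11) = 1e
m4: inner = H(44 05 36 36 36 36 a1 35 45) = 3c; tag = H(2e 6f 5c 5c 5c 5c 3c) = 49 ← matches

4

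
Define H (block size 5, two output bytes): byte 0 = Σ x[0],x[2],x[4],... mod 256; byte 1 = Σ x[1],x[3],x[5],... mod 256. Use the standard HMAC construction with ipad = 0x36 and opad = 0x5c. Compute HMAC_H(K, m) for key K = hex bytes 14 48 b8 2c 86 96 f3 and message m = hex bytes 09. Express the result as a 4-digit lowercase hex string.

Key hex bytes 14 48 b8 2c 86 96 f3 is 7 bytes > B = 5, so hash it first: H(key) = 45 0a, then zero-pad to 5 bytes: K' = 45 0a 00 00 00.
K' ⊕ ipad = 73 3c 36 36 36.  K' ⊕ opad = 19 56 5c 5c 5c.
Inner input = (K'⊕ipad) ∥ m = 73 3c 36 36 36 ∥ 09.
Inner hash: even-index sum = 223 mod 256 = 223; odd-index sum = 123 mod 256 = 123 → df 7b.
Outer input = (K'⊕opad) ∥ inner = 19 56 5c 5c 5c ∥ df 7b.
Outer hash (tag): even-index sum = 332 mod 256 = 76; odd-index sum = 401 mod 256 = 145 → 4c 91.

4c91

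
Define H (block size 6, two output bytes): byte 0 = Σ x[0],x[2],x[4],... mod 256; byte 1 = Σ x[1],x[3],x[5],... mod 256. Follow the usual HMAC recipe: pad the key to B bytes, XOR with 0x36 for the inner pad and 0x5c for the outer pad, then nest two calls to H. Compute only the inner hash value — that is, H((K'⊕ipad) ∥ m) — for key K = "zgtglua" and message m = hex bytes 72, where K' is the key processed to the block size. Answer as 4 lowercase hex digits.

Key "zgtglua" = 7a 67 74 67 6c 75 61 is 7 bytes > B = 6, so hash it first: H(key) = bb 43, then zero-pad to 6 bytes: K' = bb 43 00 00 00 00.
K' ⊕ ipad = 8d 75 36 36 36 36.
Inner input = 8d 75 36 36 36 36 ∥ 72.
Inner hash: even-index sum = 363 mod 256 = 107; odd-index sum = 225 mod 256 = 225 → 6b e1.

6be1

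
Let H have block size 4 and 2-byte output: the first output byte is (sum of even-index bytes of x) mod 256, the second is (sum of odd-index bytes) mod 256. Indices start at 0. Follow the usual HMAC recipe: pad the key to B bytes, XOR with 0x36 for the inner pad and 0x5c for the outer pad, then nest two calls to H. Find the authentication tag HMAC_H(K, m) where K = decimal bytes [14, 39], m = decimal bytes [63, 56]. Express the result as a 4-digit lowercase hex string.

5b56

Key decimal bytes [14, 39] = 0e 27 is 2 bytes ≤ B = 4; zero-pad to 4 bytes: K' = 0e 27 00 00.
K' ⊕ ipad = 38 11 36 36.  K' ⊕ opad = 52 7b 5c 5c.
Inner input = (K'⊕ipad) ∥ m = 38 11 36 36 ∥ 3f 38.
Inner hash: even-index sum = 173 mod 256 = 173; odd-index sum = 127 mod 256 = 127 → ad 7f.
Outer input = (K'⊕opad) ∥ inner = 52 7b 5c 5c ∥ ad 7f.
Outer hash (tag): even-index sum = 347 mod 256 = 91; odd-index sum = 342 mod 256 = 86 → 5b 56.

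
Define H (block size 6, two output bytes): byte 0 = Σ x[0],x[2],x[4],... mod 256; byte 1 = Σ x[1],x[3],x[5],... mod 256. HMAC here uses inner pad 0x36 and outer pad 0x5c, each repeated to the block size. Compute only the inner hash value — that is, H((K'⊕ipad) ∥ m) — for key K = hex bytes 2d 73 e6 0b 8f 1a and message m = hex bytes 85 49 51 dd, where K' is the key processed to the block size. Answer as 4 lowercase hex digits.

Key hex bytes 2d 73 e6 0b 8f 1a is exactly B = 6 bytes: K' = 2d 73 e6 0b 8f 1a.
K' ⊕ ipad = 1b 45 d0 3d b9 2c.
Inner input = 1b 45 d0 3d b9 2c ∥ 85 49 51 dd.
Inner hash: even-index sum = 634 mod 256 = 122; odd-index sum = 468 mod 256 = 212 → 7a d4.

7ad4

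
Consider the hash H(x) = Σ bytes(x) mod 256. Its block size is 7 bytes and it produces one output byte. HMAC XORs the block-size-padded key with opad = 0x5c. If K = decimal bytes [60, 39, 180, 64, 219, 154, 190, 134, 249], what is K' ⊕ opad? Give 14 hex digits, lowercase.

Key decimal bytes [60, 39, 180, 64, 219, 154, 190, 134, 249] = 3c 27 b4 40 db 9a be 86 f9 is 9 bytes > B = 7, so hash it first: H(key) = 09, then zero-pad to 7 bytes: K' = 09 00 00 00 00 00 00.
XOR each byte with 0x5c: 09⊕5c=55, 00⊕5c=5c, 00⊕5c=5c, 00⊕5c=5c, 00⊕5c=5c, 00⊕5c=5c, 00⊕5c=5c.

555c5c5c5c5c5c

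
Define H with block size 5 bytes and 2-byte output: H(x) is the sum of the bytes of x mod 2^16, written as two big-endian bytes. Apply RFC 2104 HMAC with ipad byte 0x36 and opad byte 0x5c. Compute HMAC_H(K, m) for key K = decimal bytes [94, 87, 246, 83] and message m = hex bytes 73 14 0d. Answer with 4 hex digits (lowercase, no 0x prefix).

Key decimal bytes [94, 87, 246, 83] = 5e 57 f6 53 is 4 bytes ≤ B = 5; zero-pad to 5 bytes: K' = 5e 57 f6 53 00.
K' ⊕ ipad = 68 61 c0 65 36.  K' ⊕ opad = 02 0b aa 0f 5c.
Inner input = (K'⊕ipad) ∥ m = 68 61 c0 65 36 ∥ 73 14 0d.
Inner hash: sum = 104+97+192+101+54+115+20+13 = 696 → 02 b8.
Outer input = (K'⊕opad) ∥ inner = 02 0b aa 0f 5c ∥ 02 b8.
Outer hash (tag): sum = 2+11+170+15+92+2+184 = 476 → 01 dc.

01dc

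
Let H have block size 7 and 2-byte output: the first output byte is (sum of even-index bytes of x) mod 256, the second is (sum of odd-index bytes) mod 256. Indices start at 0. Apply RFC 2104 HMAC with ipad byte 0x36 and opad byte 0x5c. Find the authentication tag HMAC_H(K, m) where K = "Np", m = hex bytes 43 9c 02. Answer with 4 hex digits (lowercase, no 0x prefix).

Key "Np" = 4e 70 is 2 bytes ≤ B = 7; zero-pad to 7 bytes: K' = 4e 70 00 00 00 00 00.
K' ⊕ ipad = 78 46 36 36 36 36 36.  K' ⊕ opad = 12 2c 5c 5c 5c 5c 5c.
Inner input = (K'⊕ipad) ∥ m = 78 46 36 36 36 36 36 ∥ 43 9c 02.
Inner hash: even-index sum = 438 mod 256 = 182; odd-index sum = 247 mod 256 = 247 → b6 f7.
Outer input = (K'⊕opad) ∥ inner = 12 2c 5c 5c 5c 5c 5c ∥ b6 f7.
Outer hash (tag): even-index sum = 541 mod 256 = 29; odd-index sum = 410 mod 256 = 154 → 1d 9a.

1d9a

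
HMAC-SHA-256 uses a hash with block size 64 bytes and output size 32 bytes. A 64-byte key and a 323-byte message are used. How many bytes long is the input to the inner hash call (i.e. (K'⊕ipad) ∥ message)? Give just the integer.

387

Key is 64 ≤ 64 bytes, zero-padded: |K'| = 64.
Inner input = (K'⊕ipad) ∥ m → 64 + 323 = 387 bytes.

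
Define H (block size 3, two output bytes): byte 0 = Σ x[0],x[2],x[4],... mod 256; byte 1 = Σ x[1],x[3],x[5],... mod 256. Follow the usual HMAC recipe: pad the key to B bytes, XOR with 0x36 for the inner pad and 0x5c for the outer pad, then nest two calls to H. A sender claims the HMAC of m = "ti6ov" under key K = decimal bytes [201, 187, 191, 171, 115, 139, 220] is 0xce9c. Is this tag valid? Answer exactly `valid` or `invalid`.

valid

Key decimal bytes [201, 187, 191, 171, 115, 139, 220] = c9 bb bf ab 73 8b dc is 7 bytes > B = 3, so hash it first: H(key) = d7 f1, then zero-pad to 3 bytes: K' = d7 f1 00.
K' ⊕ ipad = e1 c7 36; K' ⊕ opad = 8b ad 5c.
Inner hash: even-index sum = 495 mod 256 = 239; odd-index sum = 487 mod 256 = 231 → ef e7.
Outer hash (recomputed tag): even-index sum = 462 mod 256 = 206; odd-index sum = 412 mod 256 = 156 → ce 9c.
Recomputed tag = ce9c; claimed = ce9c → match.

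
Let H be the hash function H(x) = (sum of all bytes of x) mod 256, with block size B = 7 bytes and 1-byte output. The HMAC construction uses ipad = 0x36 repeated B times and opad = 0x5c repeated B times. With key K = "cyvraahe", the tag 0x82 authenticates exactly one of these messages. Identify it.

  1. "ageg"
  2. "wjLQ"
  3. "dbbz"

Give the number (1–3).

Key "cyvraahe" = 63 79 76 72 61 61 68 65 is 8 bytes > B = 7, so hash it first: H(key) = 53, then zero-pad to 7 bytes: K' = 53 00 00 00 00 00 00.
K' ⊕ ipad = 65 36 36 36 36 36 36; K' ⊕ opad = 0f 5c 5c 5c 5c 5c 5c.
m1: inner = H(65 36 36 36 36 36 36 61 67 65 67) = 3d; tag = H(0f 5c 5c 5c 5c 5c 5c 3d) = 74
m2: inner = H(65 36 36 36 36 36 36 77 6a 4c 51) = 27; tag = H(0f 5c 5c 5c 5c 5c 5c 27) = 5e
m3: inner = H(65 36 36 36 36 36 36 64 62 62 7a) = 4b; tag = H(0f 5c 5c 5c 5c 5c 5c 4b) = 82 ← matches

3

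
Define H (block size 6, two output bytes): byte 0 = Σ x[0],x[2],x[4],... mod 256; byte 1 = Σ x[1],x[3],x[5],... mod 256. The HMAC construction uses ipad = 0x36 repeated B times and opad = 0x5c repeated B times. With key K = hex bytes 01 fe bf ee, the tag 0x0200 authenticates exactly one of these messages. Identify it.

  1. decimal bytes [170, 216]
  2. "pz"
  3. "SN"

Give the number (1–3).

Key hex bytes 01 fe bf ee is 4 bytes ≤ B = 6; zero-pad to 6 bytes: K' = 01 fe bf ee 00 00.
K' ⊕ ipad = 37 c8 89 d8 36 36; K' ⊕ opad = 5d a2 e3 b2 5c 5c.
m1: inner = H(37 c8 89 d8 36 36 aa d8) = a0 ae; tag = H(5d a2 e3 b2 5c 5c a0 ae) = 3c5e
m2: inner = H(37 c8 89 d8 36 36 70 7a) = 66 50; tag = H(5d a2 e3 b2 5c 5c 66 50) = 0200 ← matches
m3: inner = H(37 c8 89 d8 36 36 53 4e) = 49 24; tag = H(5d a2 e3 b2 5c 5c 49 24) = e5d4

2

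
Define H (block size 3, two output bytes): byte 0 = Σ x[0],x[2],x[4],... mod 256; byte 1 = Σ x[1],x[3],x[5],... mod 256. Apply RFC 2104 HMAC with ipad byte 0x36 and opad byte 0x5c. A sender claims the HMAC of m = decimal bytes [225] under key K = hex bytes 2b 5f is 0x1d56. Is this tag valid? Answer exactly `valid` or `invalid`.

Key hex bytes 2b 5f is 2 bytes ≤ B = 3; zero-pad to 3 bytes: K' = 2b 5f 00.
K' ⊕ ipad = 1d 69 36; K' ⊕ opad = 77 03 5c.
Inner hash: even-index sum = 83 mod 256 = 83; odd-index sum = 330 mod 256 = 74 → 53 4a.
Outer hash (recomputed tag): even-index sum = 285 mod 256 = 29; odd-index sum = 86 mod 256 = 86 → 1d 56.
Recomputed tag = 1d56; claimed = 1d56 → match.

valid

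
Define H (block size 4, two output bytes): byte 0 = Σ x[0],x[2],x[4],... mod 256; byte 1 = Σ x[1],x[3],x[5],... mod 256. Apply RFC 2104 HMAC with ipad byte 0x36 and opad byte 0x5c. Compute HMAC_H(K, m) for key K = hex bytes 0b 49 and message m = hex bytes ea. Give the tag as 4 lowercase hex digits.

Key hex bytes 0b 49 is 2 bytes ≤ B = 4; zero-pad to 4 bytes: K' = 0b 49 00 00.
K' ⊕ ipad = 3d 7f 36 36.  K' ⊕ opad = 57 15 5c 5c.
Inner input = (K'⊕ipad) ∥ m = 3d 7f 36 36 ∥ ea.
Inner hash: even-index sum = 349 mod 256 = 93; odd-index sum = 181 mod 256 = 181 → 5d b5.
Outer input = (K'⊕opad) ∥ inner = 57 15 5c 5c ∥ 5d b5.
Outer hash (tag): even-index sum = 272 mod 256 = 16; odd-index sum = 294 mod 256 = 38 → 10 26.

1026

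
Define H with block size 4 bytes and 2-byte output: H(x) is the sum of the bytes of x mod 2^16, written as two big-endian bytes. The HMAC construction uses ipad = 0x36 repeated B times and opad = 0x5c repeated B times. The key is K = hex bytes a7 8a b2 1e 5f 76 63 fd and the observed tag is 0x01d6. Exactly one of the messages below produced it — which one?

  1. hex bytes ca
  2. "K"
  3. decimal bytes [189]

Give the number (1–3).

Key hex bytes a7 8a b2 1e 5f 76 63 fd is 8 bytes > B = 4, so hash it first: H(key) = 04 36, then zero-pad to 4 bytes: K' = 04 36 00 00.
K' ⊕ ipad = 32 00 36 36; K' ⊕ opad = 58 6a 5c 5c.
m1: inner = H(32 00 36 36 ca) = 01 68; tag = H(58 6a 5c 5c 01 68) = 01e3
m2: inner = H(32 00 36 36 4b) = 00 e9; tag = H(58 6a 5c 5c 00 e9) = 0263
m3: inner = H(32 00 36 36 bd) = 01 5b; tag = H(58 6a 5c 5c 01 5b) = 01d6 ← matches

3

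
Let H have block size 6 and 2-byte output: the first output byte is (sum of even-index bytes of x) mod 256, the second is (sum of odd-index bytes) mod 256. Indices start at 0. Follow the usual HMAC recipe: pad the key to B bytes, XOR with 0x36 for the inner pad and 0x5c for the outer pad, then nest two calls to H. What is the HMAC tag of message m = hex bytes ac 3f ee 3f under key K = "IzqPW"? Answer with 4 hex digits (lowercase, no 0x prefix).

0ef4

Key "IzqPW" = 49 7a 71 50 57 is 5 bytes ≤ B = 6; zero-pad to 6 bytes: K' = 49 7a 71 50 57 00.
K' ⊕ ipad = 7f 4c 47 66 61 36.  K' ⊕ opad = 15 26 2d 0c 0b 5c.
Inner input = (K'⊕ipad) ∥ m = 7f 4c 47 66 61 36 ∥ ac 3f ee 3f.
Inner hash: even-index sum = 705 mod 256 = 193; odd-index sum = 358 mod 256 = 102 → c1 66.
Outer input = (K'⊕opad) ∥ inner = 15 26 2d 0c 0b 5c ∥ c1 66.
Outer hash (tag): even-index sum = 270 mod 256 = 14; odd-index sum = 244 mod 256 = 244 → 0e f4.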